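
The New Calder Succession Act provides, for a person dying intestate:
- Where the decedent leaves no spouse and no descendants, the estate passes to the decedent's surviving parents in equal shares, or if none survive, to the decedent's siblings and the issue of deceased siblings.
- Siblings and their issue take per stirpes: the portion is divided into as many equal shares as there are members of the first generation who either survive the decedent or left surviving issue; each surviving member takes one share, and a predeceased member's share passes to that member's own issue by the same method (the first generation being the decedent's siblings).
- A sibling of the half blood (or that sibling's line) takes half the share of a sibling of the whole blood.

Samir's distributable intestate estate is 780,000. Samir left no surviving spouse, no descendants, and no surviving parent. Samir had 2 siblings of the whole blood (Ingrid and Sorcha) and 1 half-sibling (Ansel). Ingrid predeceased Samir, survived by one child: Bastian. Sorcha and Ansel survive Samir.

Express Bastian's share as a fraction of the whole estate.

Bastian receives 2/5 of the estate.

The entire 780,000 passes to the siblings and their issue.
Counting each half-blood sibling's line as half a unit, there are 5/2 units in 780,000, so one unit is 312,000. Whole-blood lines (Ingrid and Sorcha) take 312,000 each; half-blood lines (Ansel) take 156,000 each.
Ingrid's share (312,000) passes entirely to Bastian.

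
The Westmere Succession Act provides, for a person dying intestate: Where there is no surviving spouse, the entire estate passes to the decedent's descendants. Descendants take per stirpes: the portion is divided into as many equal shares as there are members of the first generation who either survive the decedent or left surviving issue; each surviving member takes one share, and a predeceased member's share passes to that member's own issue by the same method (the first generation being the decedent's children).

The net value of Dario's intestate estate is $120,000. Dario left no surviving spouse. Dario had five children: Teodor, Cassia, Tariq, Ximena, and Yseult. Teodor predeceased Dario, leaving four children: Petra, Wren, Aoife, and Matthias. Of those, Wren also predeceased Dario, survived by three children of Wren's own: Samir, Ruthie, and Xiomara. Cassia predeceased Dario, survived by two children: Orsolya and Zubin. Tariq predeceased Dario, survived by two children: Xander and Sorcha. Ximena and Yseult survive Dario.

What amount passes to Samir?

Samir receives $2,000.

The entire $120,000 passes to the descendants.
That amount ($120,000) is divided into 5 shares of $24,000: Ximena and Yseult each take $24,000; Teodor's $24,000 share passes to Teodor's issue; Cassia's $24,000 share passes to Cassia's issue; Tariq's $24,000 share passes to Tariq's issue.
Teodor's share ($24,000) is divided into 4 shares of $6,000: Petra, Aoife, and Matthias each take $6,000; Wren's $6,000 share passes to Wren's issue.
Wren's share ($6,000) is divided into 3 shares of $2,000: Samir, Ruthie, and Xiomara each take $2,000.
Cassia's share ($24,000) is divided into 2 shares of $12,000: Orsolya and Zubin each take $12,000.
Tariq's share ($24,000) is divided into 2 shares of $12,000: Xander and Sorcha each take $12,000.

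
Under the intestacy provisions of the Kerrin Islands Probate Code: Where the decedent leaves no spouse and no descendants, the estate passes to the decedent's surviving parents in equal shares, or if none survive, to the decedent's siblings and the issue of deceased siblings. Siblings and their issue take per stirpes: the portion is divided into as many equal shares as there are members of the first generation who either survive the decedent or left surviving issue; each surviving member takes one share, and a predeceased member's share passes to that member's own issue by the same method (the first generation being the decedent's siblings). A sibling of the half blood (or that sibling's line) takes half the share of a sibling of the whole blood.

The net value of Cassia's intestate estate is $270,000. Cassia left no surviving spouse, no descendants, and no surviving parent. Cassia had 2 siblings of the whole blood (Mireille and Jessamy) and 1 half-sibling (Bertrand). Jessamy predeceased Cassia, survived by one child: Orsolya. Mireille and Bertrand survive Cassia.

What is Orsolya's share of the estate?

The entire $270,000 passes to the siblings and their issue.
Counting each half-blood sibling's line as half a unit, there are 5/2 units in $270,000, so one unit is $108,000. Whole-blood lines (Mireille and Jessamy) take $108,000 each; half-blood lines (Bertrand) take $54,000 each.
Jessamy's share ($108,000) passes entirely to Orsolya.

Orsolya receives $108,000.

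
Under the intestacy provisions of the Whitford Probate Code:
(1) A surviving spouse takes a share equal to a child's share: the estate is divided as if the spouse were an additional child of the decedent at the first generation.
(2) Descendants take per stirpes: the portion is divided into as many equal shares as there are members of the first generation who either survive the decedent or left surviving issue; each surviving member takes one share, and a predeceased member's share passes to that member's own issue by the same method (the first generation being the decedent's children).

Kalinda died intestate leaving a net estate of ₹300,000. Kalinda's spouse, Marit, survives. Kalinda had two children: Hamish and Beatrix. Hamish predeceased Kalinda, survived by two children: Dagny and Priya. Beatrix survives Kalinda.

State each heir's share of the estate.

Marit: ₹100,000; Dagny: ₹50,000; Priya: ₹50,000; Beatrix: ₹100,000

The spouse counts as an additional share at the children's level, so there are 3 primary shares of ₹100,000. Marit takes one such share (₹100,000).
The children's combined portion (₹200,000) is divided into 2 shares of ₹100,000: Beatrix takes ₹100,000; Hamish's ₹100,000 share passes to Hamish's issue.
Hamish's share (₹100,000) is divided into 2 shares of ₹50,000: Dagny and Priya each take ₹50,000.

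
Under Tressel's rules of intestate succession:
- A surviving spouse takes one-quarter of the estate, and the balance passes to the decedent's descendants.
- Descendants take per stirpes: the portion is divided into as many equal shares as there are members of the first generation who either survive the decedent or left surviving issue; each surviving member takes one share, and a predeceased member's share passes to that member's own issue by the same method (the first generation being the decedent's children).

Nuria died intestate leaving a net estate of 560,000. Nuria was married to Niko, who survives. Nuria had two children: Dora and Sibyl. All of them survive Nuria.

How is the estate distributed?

Niko takes one-quarter of 560,000 = 140,000. The remaining 420,000 passes to the descendants.
The descendants' portion (420,000) is divided into 2 shares of 210,000: Dora and Sibyl each take 210,000.

Niko: 140,000; Dora: 210,000; Sibyl: 210,000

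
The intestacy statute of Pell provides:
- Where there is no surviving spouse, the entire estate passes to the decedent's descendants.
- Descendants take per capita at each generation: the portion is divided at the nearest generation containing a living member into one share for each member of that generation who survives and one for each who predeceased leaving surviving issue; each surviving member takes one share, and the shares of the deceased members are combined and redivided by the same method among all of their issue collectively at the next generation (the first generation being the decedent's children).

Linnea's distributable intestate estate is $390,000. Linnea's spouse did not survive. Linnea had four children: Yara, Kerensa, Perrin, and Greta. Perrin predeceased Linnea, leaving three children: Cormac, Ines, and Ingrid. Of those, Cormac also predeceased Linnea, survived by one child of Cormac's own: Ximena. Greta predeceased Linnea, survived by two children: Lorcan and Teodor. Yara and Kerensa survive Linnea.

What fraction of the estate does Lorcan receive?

Lorcan receives 1/10 of the estate.

The entire $390,000 passes to the descendants.
That amount ($390,000) is divided at the children's generation into 4 shares of $97,500. Yara and Kerensa each take $97,500. The 2 shares of the deceased (Perrin and Greta) are combined into a pool of $195,000.
That pool ($195,000) is divided at the grandchildren's generation into 5 shares of $39,000. Ines, Ingrid, Lorcan, and Teodor each take $39,000. The remaining share for the deceased Cormac ($39,000) is carried to the next generation.
That pool ($39,000) passes entirely to Ximena, the sole taker at the great-grandchildren's generation.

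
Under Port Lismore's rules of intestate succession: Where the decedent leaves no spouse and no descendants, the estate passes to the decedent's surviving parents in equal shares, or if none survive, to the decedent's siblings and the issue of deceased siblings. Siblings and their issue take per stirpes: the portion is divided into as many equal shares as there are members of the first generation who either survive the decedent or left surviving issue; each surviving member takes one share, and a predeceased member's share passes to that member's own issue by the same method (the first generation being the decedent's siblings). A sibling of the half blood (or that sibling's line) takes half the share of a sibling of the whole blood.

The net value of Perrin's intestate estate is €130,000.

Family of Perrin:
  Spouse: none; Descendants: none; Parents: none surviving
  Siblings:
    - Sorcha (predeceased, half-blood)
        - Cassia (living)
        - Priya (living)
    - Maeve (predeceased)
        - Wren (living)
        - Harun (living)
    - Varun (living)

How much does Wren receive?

Wren receives €26,000.

The entire €130,000 passes to the siblings and their issue.
Counting each half-blood sibling's line as half a unit, there are 5/2 units in €130,000, so one unit is €52,000. Whole-blood lines (Maeve and Varun) take €52,000 each; half-blood lines (Sorcha) take €26,000 each.
Sorcha's share (€26,000) is divided into 2 shares of €13,000: Cassia and Priya each take €13,000.
Maeve's share (€52,000) is divided into 2 shares of €26,000: Wren and Harun each take €26,000.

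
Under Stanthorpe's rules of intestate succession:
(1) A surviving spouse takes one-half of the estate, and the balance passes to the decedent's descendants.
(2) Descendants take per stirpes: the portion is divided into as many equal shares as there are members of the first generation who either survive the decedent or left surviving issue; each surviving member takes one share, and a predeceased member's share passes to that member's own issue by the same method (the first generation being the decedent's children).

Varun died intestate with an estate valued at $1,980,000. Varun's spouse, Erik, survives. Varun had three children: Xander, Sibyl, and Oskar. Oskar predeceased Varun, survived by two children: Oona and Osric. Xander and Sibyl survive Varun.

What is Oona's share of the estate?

Erik takes one-half of $1,980,000 = $990,000. The remaining $990,000 passes to the descendants.
The descendants' portion ($990,000) is divided into 3 shares of $330,000: Xander and Sibyl each take $330,000; Oskar's $330,000 share passes to Oskar's issue.
Oskar's share ($330,000) is divided into 2 shares of $165,000: Oona and Osric each take $165,000.

Oona receives $165,000.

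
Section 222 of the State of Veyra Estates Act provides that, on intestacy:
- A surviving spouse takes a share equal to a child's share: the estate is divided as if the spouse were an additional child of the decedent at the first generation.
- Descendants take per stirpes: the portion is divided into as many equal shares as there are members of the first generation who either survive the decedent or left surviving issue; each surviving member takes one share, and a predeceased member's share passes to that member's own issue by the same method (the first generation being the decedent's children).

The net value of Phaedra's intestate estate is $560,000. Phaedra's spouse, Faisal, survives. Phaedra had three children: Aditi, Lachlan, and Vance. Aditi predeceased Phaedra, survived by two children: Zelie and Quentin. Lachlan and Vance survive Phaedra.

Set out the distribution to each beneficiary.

The spouse counts as an additional share at the children's level, so there are 4 primary shares of $140,000. Faisal takes one such share ($140,000).
The children's combined portion ($420,000) is divided into 3 shares of $140,000: Lachlan and Vance each take $140,000; Aditi's $140,000 share passes to Aditi's issue.
Aditi's share ($140,000) is divided into 2 shares of $70,000: Zelie and Quentin each take $70,000.

Faisal: $140,000; Zelie: $70,000; Quentin: $70,000; Lachlan: $140,000; Vance: $140,000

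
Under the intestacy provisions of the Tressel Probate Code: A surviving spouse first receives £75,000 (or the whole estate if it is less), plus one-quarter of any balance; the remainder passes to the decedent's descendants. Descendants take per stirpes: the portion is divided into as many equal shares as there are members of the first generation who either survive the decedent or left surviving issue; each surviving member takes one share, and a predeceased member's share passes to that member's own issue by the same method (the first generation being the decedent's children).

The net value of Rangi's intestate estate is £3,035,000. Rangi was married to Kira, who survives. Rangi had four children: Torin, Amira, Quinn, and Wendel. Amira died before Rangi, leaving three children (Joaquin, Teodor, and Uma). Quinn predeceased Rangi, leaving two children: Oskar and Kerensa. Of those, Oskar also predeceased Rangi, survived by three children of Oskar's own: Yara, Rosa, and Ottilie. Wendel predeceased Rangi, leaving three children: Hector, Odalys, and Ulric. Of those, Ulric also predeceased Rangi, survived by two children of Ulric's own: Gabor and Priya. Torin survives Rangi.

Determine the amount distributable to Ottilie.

Ottilie receives £92,500.

Kira first takes £75,000, leaving a balance of £2,960,000. Kira then takes one-quarter of the balance (£740,000), for a total of £815,000. The remaining £2,220,000 passes to the descendants.
The descendants' portion (£2,220,000) is divided into 4 shares of £555,000: Torin takes £555,000; Amira's £555,000 share passes to Amira's issue; Quinn's £555,000 share passes to Quinn's issue; Wendel's £555,000 share passes to Wendel's issue.
Amira's share (£555,000) is divided into 3 shares of £185,000: Joaquin, Teodor, and Uma each take £185,000.
Quinn's share (£555,000) is divided into 2 shares of £277,500: Kerensa takes £277,500; Oskar's £277,500 share passes to Oskar's issue.
Oskar's share (£277,500) is divided into 3 shares of £92,500: Yara, Rosa, and Ottilie each take £92,500.
Wendel's share (£555,000) is divided into 3 shares of £185,000: Hector and Odalys each take £185,000; Ulric's £185,000 share passes to Ulric's issue.
Ulric's share (£185,000) is divided into 2 shares of £92,500: Gabor and Priya each take £92,500.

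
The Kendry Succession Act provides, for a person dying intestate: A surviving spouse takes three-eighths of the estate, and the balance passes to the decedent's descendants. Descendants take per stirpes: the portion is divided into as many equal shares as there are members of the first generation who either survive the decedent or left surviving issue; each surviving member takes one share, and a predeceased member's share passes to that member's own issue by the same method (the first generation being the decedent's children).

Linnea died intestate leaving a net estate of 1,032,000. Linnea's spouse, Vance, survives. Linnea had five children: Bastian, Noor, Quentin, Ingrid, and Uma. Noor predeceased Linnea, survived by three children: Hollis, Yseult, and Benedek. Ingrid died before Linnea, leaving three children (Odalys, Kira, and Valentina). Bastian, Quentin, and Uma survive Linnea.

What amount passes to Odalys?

Vance takes three-eighths of 1,032,000 = 387,000. The remaining 645,000 passes to the descendants.
The descendants' portion (645,000) is divided into 5 shares of 129,000: Bastian, Quentin, and Uma each take 129,000; Noor's 129,000 share passes to Noor's issue; Ingrid's 129,000 share passes to Ingrid's issue.
Noor's share (129,000) is divided into 3 shares of 43,000: Hollis, Yseult, and Benedek each take 43,000.
Ingrid's share (129,000) is divided into 3 shares of 43,000: Odalys, Kira, and Valentina each take 43,000.

Odalys receives 43,000.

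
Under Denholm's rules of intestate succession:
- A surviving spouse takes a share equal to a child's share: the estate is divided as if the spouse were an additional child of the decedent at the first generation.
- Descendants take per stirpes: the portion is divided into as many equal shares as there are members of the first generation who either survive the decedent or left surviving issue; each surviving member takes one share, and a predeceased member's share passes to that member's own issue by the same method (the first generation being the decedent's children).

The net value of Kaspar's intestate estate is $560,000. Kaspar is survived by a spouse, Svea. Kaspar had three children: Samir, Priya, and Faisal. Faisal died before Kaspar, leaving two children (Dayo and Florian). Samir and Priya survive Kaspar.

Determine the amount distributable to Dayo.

Dayo receives $70,000.

The spouse counts as an additional share at the children's level, so there are 4 primary shares of $140,000. Svea takes one such share ($140,000).
The children's combined portion ($420,000) is divided into 3 shares of $140,000: Samir and Priya each take $140,000; Faisal's $140,000 share passes to Faisal's issue.
Faisal's share ($140,000) is divided into 2 shares of $70,000: Dayo and Florian each take $70,000.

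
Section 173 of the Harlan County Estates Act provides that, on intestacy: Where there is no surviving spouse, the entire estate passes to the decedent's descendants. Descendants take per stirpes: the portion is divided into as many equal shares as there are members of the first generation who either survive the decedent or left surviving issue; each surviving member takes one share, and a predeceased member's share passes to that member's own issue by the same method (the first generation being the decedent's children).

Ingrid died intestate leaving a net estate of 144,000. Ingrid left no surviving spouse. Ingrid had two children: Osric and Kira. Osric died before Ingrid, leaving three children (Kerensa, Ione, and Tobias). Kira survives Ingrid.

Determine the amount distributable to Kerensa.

The entire 144,000 passes to the descendants.
That amount (144,000) is divided into 2 shares of 72,000: Kira takes 72,000; Osric's 72,000 share passes to Osric's issue.
Osric's share (72,000) is divided into 3 shares of 24,000: Kerensa, Ione, and Tobias each take 24,000.

Kerensa receives 24,000.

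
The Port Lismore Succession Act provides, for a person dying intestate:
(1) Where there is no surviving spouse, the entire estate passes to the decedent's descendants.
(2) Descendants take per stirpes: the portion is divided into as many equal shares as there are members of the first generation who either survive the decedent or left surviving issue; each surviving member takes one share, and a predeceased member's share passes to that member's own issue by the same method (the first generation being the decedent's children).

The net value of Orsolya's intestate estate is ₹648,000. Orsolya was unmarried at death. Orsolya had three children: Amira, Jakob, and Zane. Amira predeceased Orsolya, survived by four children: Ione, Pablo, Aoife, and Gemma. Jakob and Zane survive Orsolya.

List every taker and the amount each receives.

The entire ₹648,000 passes to the descendants.
That amount (₹648,000) is divided into 3 shares of ₹216,000: Jakob and Zane each take ₹216,000; Amira's ₹216,000 share passes to Amira's issue.
Amira's share (₹216,000) is divided into 4 shares of ₹54,000: Ione, Pablo, Aoife, and Gemma each take ₹54,000.

Ione: ₹54,000; Pablo: ₹54,000; Aoife: ₹54,000; Gemma: ₹54,000; Jakob: ₹216,000; Zane: ₹216,000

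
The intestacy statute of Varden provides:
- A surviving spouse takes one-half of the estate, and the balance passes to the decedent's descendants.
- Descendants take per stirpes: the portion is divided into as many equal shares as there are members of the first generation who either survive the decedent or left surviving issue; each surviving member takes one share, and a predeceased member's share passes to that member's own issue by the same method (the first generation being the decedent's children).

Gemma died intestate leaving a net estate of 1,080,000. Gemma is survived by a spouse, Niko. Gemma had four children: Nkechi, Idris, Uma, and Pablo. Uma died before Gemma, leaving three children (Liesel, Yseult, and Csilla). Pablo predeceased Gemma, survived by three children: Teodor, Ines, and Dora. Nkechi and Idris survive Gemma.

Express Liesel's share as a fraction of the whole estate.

Niko takes one-half of 1,080,000 = 540,000. The remaining 540,000 passes to the descendants.
The descendants' portion (540,000) is divided into 4 shares of 135,000: Nkechi and Idris each take 135,000; Uma's 135,000 share passes to Uma's issue; Pablo's 135,000 share passes to Pablo's issue.
Uma's share (135,000) is divided into 3 shares of 45,000: Liesel, Yseult, and Csilla each take 45,000.
Pablo's share (135,000) is divided into 3 shares of 45,000: Teodor, Ines, and Dora each take 45,000.

Liesel receives 1/24 of the estate.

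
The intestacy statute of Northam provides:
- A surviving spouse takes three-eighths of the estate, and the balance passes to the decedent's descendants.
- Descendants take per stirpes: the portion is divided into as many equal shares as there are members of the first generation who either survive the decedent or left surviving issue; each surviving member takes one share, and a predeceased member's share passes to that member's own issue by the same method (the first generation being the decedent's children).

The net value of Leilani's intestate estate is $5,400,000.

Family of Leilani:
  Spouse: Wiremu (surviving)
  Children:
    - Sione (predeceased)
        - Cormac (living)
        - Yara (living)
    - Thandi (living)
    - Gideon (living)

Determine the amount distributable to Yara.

Yara receives $562,500.

Wiremu takes three-eighths of $5,400,000 = $2,025,000. The remaining $3,375,000 passes to the descendants.
The descendants' portion ($3,375,000) is divided into 3 shares of $1,125,000: Thandi and Gideon each take $1,125,000; Sione's $1,125,000 share passes to Sione's issue.
Sione's share ($1,125,000) is divided into 2 shares of $562,500: Cormac and Yara each take $562,500.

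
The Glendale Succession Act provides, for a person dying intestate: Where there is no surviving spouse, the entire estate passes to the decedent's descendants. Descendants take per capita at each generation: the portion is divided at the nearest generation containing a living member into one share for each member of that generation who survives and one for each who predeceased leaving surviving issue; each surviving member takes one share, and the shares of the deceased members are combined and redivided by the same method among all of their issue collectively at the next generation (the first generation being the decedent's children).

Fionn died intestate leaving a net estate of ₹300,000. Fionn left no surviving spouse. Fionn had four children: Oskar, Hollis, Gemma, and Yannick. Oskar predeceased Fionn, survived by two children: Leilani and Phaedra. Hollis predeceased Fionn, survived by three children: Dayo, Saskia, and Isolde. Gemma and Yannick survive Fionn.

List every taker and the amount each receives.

Leilani: ₹30,000; Phaedra: ₹30,000; Dayo: ₹30,000; Saskia: ₹30,000; Isolde: ₹30,000; Gemma: ₹75,000; Yannick: ₹75,000

The entire ₹300,000 passes to the descendants.
That amount (₹300,000) is divided at the children's generation into 4 shares of ₹75,000. Gemma and Yannick each take ₹75,000. The 2 shares of the deceased (Oskar and Hollis) are combined into a pool of ₹150,000.
That pool (₹150,000) is divided at the grandchildren's generation equally among Leilani, Phaedra, Dayo, Saskia, and Isolde: ₹30,000 each.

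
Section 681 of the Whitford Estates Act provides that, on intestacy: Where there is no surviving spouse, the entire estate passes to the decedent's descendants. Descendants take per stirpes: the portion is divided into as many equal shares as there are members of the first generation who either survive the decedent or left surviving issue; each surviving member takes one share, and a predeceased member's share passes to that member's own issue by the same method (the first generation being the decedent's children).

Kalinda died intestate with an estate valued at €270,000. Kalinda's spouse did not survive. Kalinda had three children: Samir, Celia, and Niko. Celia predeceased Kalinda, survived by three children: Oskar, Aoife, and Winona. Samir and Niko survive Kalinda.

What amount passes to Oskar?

The entire €270,000 passes to the descendants.
That amount (€270,000) is divided into 3 shares of €90,000: Samir and Niko each take €90,000; Celia's €90,000 share passes to Celia's issue.
Celia's share (€90,000) is divided into 3 shares of €30,000: Oskar, Aoife, and Winona each take €30,000.

Oskar receives €30,000.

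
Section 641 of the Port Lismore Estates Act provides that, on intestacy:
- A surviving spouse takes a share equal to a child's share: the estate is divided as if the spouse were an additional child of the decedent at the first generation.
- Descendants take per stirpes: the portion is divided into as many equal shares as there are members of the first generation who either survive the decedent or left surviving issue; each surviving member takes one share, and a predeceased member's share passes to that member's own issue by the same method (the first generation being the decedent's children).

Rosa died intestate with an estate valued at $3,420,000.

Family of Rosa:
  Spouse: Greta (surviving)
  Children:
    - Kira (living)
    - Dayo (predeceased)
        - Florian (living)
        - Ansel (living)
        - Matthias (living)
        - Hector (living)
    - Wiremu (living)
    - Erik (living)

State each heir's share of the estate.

Greta: $684,000; Kira: $684,000; Florian: $171,000; Ansel: $171,000; Matthias: $171,000; Hector: $171,000; Wiremu: $684,000; Erik: $684,000

The spouse counts as an additional share at the children's level, so there are 5 primary shares of $684,000. Greta takes one such share ($684,000).
The children's combined portion ($2,736,000) is divided into 4 shares of $684,000: Kira, Wiremu, and Erik each take $684,000; Dayo's $684,000 share passes to Dayo's issue.
Dayo's share ($684,000) is divided into 4 shares of $171,000: Florian, Ansel, Matthias, and Hector each take $171,000.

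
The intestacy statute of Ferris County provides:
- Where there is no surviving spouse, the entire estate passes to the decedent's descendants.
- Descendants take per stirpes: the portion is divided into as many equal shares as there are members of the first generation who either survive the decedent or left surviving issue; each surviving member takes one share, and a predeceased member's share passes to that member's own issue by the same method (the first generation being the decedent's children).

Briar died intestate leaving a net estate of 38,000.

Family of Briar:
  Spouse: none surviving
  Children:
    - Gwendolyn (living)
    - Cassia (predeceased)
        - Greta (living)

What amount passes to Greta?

The entire 38,000 passes to the descendants.
That amount (38,000) is divided into 2 shares of 19,000: Gwendolyn takes 19,000; Cassia's 19,000 share passes to Cassia's issue.
Cassia's share (19,000) passes entirely to Greta.

Greta receives 19,000.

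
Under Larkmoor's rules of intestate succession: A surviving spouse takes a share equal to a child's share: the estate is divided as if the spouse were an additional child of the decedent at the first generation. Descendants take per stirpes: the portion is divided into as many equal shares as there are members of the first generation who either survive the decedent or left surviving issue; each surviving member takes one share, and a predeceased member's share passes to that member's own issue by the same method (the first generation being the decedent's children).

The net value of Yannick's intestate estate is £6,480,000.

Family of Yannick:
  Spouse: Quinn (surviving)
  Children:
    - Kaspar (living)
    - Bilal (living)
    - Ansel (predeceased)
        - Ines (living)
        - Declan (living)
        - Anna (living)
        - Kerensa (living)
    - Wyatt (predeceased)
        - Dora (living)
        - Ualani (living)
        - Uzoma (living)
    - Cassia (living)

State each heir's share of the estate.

The spouse counts as an additional share at the children's level, so there are 6 primary shares of £1,080,000. Quinn takes one such share (£1,080,000).
The children's combined portion (£5,400,000) is divided into 5 shares of £1,080,000: Kaspar, Bilal, and Cassia each take £1,080,000; Ansel's £1,080,000 share passes to Ansel's issue; Wyatt's £1,080,000 share passes to Wyatt's issue.
Ansel's share (£1,080,000) is divided into 4 shares of £270,000: Ines, Declan, Anna, and Kerensa each take £270,000.
Wyatt's share (£1,080,000) is divided into 3 shares of £360,000: Dora, Ualani, and Uzoma each take £360,000.

Quinn: £1,080,000; Kaspar: £1,080,000; Bilal: £1,080,000; Ines: £270,000; Declan: £270,000; Anna: £270,000; Kerensa: £270,000; Dora: £360,000; Ualani: £360,000; Uzoma: £360,000; Cassia: £1,080,000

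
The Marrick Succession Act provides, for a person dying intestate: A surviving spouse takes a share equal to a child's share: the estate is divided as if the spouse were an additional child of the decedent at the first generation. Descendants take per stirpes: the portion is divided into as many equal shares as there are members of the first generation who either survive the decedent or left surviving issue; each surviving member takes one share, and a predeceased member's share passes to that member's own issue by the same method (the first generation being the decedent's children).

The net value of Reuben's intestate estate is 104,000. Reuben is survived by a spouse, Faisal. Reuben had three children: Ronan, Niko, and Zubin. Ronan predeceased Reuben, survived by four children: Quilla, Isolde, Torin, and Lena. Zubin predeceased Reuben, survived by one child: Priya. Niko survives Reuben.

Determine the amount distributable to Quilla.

Quilla receives 6,500.

The spouse counts as an additional share at the children's level, so there are 4 primary shares of 26,000. Faisal takes one such share (26,000).
The children's combined portion (78,000) is divided into 3 shares of 26,000: Niko takes 26,000; Ronan's 26,000 share passes to Ronan's issue; Zubin's 26,000 share passes to Zubin's issue.
Ronan's share (26,000) is divided into 4 shares of 6,500: Quilla, Isolde, Torin, and Lena each take 6,500.
Zubin's share (26,000) passes entirely to Priya.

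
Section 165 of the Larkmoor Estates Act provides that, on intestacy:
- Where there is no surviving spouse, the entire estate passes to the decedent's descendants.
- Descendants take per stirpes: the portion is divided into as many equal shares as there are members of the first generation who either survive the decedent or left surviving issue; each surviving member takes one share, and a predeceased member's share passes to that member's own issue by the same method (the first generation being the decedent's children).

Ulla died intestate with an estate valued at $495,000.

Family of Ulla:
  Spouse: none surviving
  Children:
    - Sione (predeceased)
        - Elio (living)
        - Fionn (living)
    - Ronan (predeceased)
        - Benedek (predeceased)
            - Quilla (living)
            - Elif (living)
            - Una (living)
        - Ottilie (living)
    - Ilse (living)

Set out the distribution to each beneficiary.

Elio: $82,500; Fionn: $82,500; Quilla: $27,500; Elif: $27,500; Una: $27,500; Ottilie: $82,500; Ilse: $165,000

The entire $495,000 passes to the descendants.
That amount ($495,000) is divided into 3 shares of $165,000: Ilse takes $165,000; Sione's $165,000 share passes to Sione's issue; Ronan's $165,000 share passes to Ronan's issue.
Sione's share ($165,000) is divided into 2 shares of $82,500: Elio and Fionn each take $82,500.
Ronan's share ($165,000) is divided into 2 shares of $82,500: Ottilie takes $82,500; Benedek's $82,500 share passes to Benedek's issue.
Benedek's share ($82,500) is divided into 3 shares of $27,500: Quilla, Elif, and Una each take $27,500.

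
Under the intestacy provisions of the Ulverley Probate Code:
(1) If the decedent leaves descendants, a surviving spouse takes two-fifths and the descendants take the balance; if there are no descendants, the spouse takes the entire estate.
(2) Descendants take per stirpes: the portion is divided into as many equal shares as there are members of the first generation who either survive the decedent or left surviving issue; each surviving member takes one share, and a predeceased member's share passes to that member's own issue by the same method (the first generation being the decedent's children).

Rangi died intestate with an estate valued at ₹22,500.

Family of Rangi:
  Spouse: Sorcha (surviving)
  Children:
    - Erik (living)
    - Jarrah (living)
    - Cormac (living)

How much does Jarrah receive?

Jarrah receives ₹4,500.

Sorcha takes two-fifths of ₹22,500 = ₹9,000. The remaining ₹13,500 passes to the descendants.
The descendants' portion (₹13,500) is divided into 3 shares of ₹4,500: Erik, Jarrah, and Cormac each take ₹4,500.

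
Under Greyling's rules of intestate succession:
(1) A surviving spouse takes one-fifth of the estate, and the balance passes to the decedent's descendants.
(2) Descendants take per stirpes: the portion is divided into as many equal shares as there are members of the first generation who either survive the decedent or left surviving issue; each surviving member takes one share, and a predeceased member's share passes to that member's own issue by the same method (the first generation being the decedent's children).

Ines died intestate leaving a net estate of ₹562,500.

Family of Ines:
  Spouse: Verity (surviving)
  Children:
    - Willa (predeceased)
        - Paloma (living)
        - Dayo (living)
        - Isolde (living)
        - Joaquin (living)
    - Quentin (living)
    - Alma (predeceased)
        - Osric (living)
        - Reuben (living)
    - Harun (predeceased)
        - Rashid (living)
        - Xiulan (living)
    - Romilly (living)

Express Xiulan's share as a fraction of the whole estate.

Verity takes one-fifth of ₹562,500 = ₹112,500. The remaining ₹450,000 passes to the descendants.
The descendants' portion (₹450,000) is divided into 5 shares of ₹90,000: Quentin and Romilly each take ₹90,000; Willa's ₹90,000 share passes to Willa's issue; Alma's ₹90,000 share passes to Alma's issue; Harun's ₹90,000 share passes to Harun's issue.
Willa's share (₹90,000) is divided into 4 shares of ₹22,500: Paloma, Dayo, Isolde, and Joaquin each take ₹22,500.
Alma's share (₹90,000) is divided into 2 shares of ₹45,000: Osric and Reuben each take ₹45,000.
Harun's share (₹90,000) is divided into 2 shares of ₹45,000: Rashid and Xiulan each take ₹45,000.

Xiulan receives 2/25 of the estate.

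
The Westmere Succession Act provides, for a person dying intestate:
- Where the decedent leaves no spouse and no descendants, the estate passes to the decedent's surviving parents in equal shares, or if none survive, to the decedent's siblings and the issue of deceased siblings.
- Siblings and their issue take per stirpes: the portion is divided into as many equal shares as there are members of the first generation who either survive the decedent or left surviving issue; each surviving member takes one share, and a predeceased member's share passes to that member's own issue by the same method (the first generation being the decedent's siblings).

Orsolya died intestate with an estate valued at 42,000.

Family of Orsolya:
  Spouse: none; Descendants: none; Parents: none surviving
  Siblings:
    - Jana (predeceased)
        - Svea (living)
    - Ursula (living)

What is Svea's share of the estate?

Svea receives 21,000.

The entire 42,000 passes to the siblings and their issue.
That amount (42,000) is divided into 2 shares of 21,000: Ursula takes 21,000; Jana's 21,000 share passes to Jana's issue.
Jana's share (21,000) passes entirely to Svea.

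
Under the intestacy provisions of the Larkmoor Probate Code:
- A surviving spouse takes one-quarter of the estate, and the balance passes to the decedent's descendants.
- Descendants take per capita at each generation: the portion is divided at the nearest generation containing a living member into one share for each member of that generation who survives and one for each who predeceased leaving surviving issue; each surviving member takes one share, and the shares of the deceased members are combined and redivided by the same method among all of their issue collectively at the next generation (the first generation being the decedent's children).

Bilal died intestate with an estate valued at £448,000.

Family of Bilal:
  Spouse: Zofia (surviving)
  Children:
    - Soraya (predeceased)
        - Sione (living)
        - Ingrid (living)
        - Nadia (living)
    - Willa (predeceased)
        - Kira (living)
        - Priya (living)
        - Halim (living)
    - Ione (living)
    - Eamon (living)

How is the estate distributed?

Zofia takes one-quarter of £448,000 = £112,000. The remaining £336,000 passes to the descendants.
The descendants' portion (£336,000) is divided at the children's generation into 4 shares of £84,000. Ione and Eamon each take £84,000. The 2 shares of the deceased (Soraya and Willa) are combined into a pool of £168,000.
That pool (£168,000) is divided at the grandchildren's generation equally among Sione, Ingrid, Nadia, Kira, Priya, and Halim: £28,000 each.

Zofia: £112,000; Sione: £28,000; Ingrid: £28,000; Nadia: £28,000; Kira: £28,000; Priya: £28,000; Halim: £28,000; Ione: £84,000; Eamon: £84,000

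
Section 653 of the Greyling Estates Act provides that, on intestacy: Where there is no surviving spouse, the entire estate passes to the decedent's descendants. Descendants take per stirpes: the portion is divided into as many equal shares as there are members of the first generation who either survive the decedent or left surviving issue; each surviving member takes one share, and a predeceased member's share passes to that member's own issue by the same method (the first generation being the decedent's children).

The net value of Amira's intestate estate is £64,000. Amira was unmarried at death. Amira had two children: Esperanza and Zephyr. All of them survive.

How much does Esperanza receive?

Esperanza receives £32,000.

The entire £64,000 passes to the descendants.
That amount (£64,000) is divided into 2 shares of £32,000: Esperanza and Zephyr each take £32,000.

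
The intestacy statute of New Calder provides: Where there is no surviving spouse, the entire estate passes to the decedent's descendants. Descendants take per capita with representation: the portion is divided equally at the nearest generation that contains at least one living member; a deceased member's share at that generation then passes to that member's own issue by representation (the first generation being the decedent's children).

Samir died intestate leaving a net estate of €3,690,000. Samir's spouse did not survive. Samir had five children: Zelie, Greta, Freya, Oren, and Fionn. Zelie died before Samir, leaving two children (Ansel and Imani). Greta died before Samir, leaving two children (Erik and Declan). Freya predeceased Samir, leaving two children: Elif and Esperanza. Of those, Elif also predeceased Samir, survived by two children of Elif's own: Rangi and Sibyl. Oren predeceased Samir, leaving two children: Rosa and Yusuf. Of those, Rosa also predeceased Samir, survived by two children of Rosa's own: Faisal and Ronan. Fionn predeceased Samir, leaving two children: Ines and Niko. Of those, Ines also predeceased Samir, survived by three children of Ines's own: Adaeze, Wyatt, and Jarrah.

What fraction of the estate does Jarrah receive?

The entire €3,690,000 passes to the descendants.
No child survives, so the initial division is made at the grandchildren's generation.
That amount (€3,690,000) is divided into 10 shares of €369,000: Ansel, Imani, Erik, Declan, Esperanza, Yusuf, and Niko each take €369,000; Elif's €369,000 share passes to Elif's issue; Rosa's €369,000 share passes to Rosa's issue; Ines's €369,000 share passes to Ines's issue.
Elif's share (€369,000) is divided into 2 shares of €184,500: Rangi and Sibyl each take €184,500.
Rosa's share (€369,000) is divided into 2 shares of €184,500: Faisal and Ronan each take €184,500.
Ines's share (€369,000) is divided into 3 shares of €123,000: Adaeze, Wyatt, and Jarrah each take €123,000.

Jarrah receives 1/30 of the estate.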